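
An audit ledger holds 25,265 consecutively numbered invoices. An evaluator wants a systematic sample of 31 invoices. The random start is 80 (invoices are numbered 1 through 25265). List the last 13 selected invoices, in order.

k = N/n = 25265/31 = 815
19th selection = 80 + 18×815 = 14750
20th: 14750 + 815 = 15565
21st: 15565 + 815 = 16380
22nd: 16380 + 815 = 17195
23rd: 17195 + 815 = 18010
24th: 18010 + 815 = 18825
25th: 18825 + 815 = 19640
26th: 19640 + 815 = 20455
27th: 20455 + 815 = 21270
28th: 21270 + 815 = 22085
29th: 22085 + 815 = 22900
30th: 22900 + 815 = 23715
31st: 23715 + 815 = 24530

14750, 15565, 16380, 17195, 18010, 18825, 19640, 20455, 21270, 22085, 22900, 23715, 24530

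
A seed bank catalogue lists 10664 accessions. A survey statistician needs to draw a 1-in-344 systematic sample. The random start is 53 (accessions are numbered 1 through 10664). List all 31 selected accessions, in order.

53, 397, 741, 1085, 1429, 1773, 2117, 2461, 2805, 3149, 3493, 3837, 4181, 4525, 4869, 5213, 5557, 5901, 6245, 6589, 6933, 7277, 7621, 7965, 8309, 8653, 8997, 9341, 9685, 10029, 10373

accession 1: 53
accession 2: 53 + 344 = 397
accession 3: 397 + 344 = 741
accession 4: 741 + 344 = 1085
accession 5: 1085 + 344 = 1429
accession 6: 1429 + 344 = 1773
accession 7: 1773 + 344 = 2117
accession 8: 2117 + 344 = 2461
accession 9: 2461 + 344 = 2805
accession 10: 2805 + 344 = 3149
accession 11: 3149 + 344 = 3493
accession 12: 3493 + 344 = 3837
accession 13: 3837 + 344 = 4181
accession 14: 4181 + 344 = 4525
accession 15: 4525 + 344 = 4869
accession 16: 4869 + 344 = 5213
accession 17: 5213 + 344 = 5557
accession 18: 5557 + 344 = 5901
accession 19: 5901 + 344 = 6245
accession 20: 6245 + 344 = 6589
accession 21: 6589 + 344 = 6933
accession 22: 6933 + 344 = 7277
accession 23: 7277 + 344 = 7621
accession 24: 7621 + 344 = 7965
accession 25: 7965 + 344 = 8309
accession 26: 8309 + 344 = 8653
accession 27: 8653 + 344 = 8997
accession 28: 8997 + 344 = 9341
accession 29: 9341 + 344 = 9685
accession 30: 9685 + 344 = 10029
accession 31: 10029 + 344 = 10373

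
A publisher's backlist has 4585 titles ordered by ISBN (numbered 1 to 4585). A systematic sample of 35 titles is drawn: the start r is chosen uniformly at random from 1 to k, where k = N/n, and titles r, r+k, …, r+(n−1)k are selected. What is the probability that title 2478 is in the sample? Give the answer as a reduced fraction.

1/131

k = 4585/35 = 131.
Title 2478 is selected iff r ≡ 2478 (mod 131); exactly one such r in {1,…,131}.
Inclusion probability = 1/131.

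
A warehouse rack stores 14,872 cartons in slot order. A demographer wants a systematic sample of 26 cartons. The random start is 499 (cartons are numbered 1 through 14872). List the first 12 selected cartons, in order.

499, 1071, 1643, 2215, 2787, 3359, 3931, 4503, 5075, 5647, 6219, 6791

k = N/n = 14872/26 = 572
carton 1: 499
carton 2: 499 + 572 = 1071
carton 3: 1071 + 572 = 1643
carton 4: 1643 + 572 = 2215
carton 5: 2215 + 572 = 2787
carton 6: 2787 + 572 = 3359
carton 7: 3359 + 572 = 3931
carton 8: 3931 + 572 = 4503
carton 9: 4503 + 572 = 5075
carton 10: 5075 + 572 = 5647
carton 11: 5647 + 572 = 6219
carton 12: 6219 + 572 = 6791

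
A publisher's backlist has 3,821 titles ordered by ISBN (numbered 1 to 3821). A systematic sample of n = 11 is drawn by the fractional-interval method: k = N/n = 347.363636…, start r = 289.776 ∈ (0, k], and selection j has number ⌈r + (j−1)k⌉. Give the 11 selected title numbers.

j=1: r + 0k = 289.776 → ⌈·⌉ = 290
j=2: r + 1k = 637.139636… → ⌈·⌉ = 638
j=3: r + 2k = 984.503272… → ⌈·⌉ = 985
j=4: r + 3k = 1331.866909… → ⌈·⌉ = 1332
j=5: r + 4k = 1679.230545… → ⌈·⌉ = 1680
j=6: r + 5k = 2026.594181… → ⌈·⌉ = 2027
j=7: r + 6k = 2373.957818… → ⌈·⌉ = 2374
j=8: r + 7k = 2721.321454… → ⌈·⌉ = 2722
j=9: r + 8k = 3068.685090… → ⌈·⌉ = 3069
j=10: r + 9k = 3416.048727… → ⌈·⌉ = 3417
j=11: r + 10k = 3763.412363… → ⌈·⌉ = 3764

290, 638, 985, 1332, 1680, 2027, 2374, 2722, 3069, 3417, 3764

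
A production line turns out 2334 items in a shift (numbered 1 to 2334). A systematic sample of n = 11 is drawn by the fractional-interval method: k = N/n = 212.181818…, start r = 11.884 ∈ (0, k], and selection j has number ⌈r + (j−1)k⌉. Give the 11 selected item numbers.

j=1: r + 0k = 11.884 → ⌈·⌉ = 12
j=2: r + 1k = 224.065818… → ⌈·⌉ = 225
j=3: r + 2k = 436.247636… → ⌈·⌉ = 437
j=4: r + 3k = 648.429454… → ⌈·⌉ = 649
j=5: r + 4k = 860.611272… → ⌈·⌉ = 861
j=6: r + 5k = 1072.793090… → ⌈·⌉ = 1073
j=7: r + 6k = 1284.974909… → ⌈·⌉ = 1285
j=8: r + 7k = 1497.156727… → ⌈·⌉ = 1498
j=9: r + 8k = 1709.338545… → ⌈·⌉ = 1710
j=10: r + 9k = 1921.520363… → ⌈·⌉ = 1922
j=11: r + 10k = 2133.702181… → ⌈·⌉ = 2134

12, 225, 437, 649, 861, 1073, 1285, 1498, 1710, 1922, 2134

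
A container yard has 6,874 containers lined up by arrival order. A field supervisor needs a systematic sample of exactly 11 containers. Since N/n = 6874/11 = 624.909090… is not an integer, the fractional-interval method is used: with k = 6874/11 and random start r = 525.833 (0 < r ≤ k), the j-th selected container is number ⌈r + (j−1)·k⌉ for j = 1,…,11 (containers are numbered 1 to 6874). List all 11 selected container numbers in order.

j=1: r + 0k = 525.833 → ⌈·⌉ = 526
j=2: r + 1k = 1150.742090… → ⌈·⌉ = 1151
j=3: r + 2k = 1775.651181… → ⌈·⌉ = 1776
j=4: r + 3k = 2400.560272… → ⌈·⌉ = 2401
j=5: r + 4k = 3025.469363… → ⌈·⌉ = 3026
j=6: r + 5k = 3650.378454… → ⌈·⌉ = 3651
j=7: r + 6k = 4275.287545… → ⌈·⌉ = 4276
j=8: r + 7k = 4900.196636… → ⌈·⌉ = 4901
j=9: r + 8k = 5525.105727… → ⌈·⌉ = 5526
j=10: r + 9k = 6150.014818… → ⌈·⌉ = 6151
j=11: r + 10k = 6774.923909… → ⌈·⌉ = 6775

526, 1151, 1776, 2401, 3026, 3651, 4276, 4901, 5526, 6151, 6775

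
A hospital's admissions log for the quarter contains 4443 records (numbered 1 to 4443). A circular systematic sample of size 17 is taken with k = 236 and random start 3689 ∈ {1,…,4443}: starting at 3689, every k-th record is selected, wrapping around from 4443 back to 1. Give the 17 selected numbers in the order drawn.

3689, 3925, 4161, 4397, 190, 426, 662, 898, 1134, 1370, 1606, 1842, 2078, 2314, 2550, 2786, 3022

Selection 1: 3689
Selection 2: 3689 + 236 = 3925
Selection 3: 3925 + 236 = 4161
Selection 4: 4161 + 236 = 4397
Selection 5: 4397 + 236 = 4633 → 4633 − 4443 = 190
Selection 6: 190 + 236 = 426
Selection 7: 426 + 236 = 662
Selection 8: 662 + 236 = 898
Selection 9: 898 + 236 = 1134
Selection 10: 1134 + 236 = 1370
Selection 11: 1370 + 236 = 1606
Selection 12: 1606 + 236 = 1842
Selection 13: 1842 + 236 = 2078
Selection 14: 2078 + 236 = 2314
Selection 15: 2314 + 236 = 2550
Selection 16: 2550 + 236 = 2786
Selection 17: 2786 + 236 = 3022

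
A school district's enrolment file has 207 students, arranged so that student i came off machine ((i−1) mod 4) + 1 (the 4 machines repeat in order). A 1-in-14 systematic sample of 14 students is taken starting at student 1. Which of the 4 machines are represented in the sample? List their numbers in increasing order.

Consecutive selections differ by k = 14, so their machine numbers differ by 14 mod 4 = 2.
gcd(14, 4) = 2, so the sample visits 4/2 = 2 distinct residues mod 4.
Start 1 is machine 1; the machines hit are 1, 3.

1, 3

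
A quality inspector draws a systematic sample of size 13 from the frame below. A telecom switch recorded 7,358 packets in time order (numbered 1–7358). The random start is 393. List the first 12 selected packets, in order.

k = N/n = 7358/13 = 566
packet 1: 393
packet 2: 393 + 566 = 959
packet 3: 959 + 566 = 1525
packet 4: 1525 + 566 = 2091
packet 5: 2091 + 566 = 2657
packet 6: 2657 + 566 = 3223
packet 7: 3223 + 566 = 3789
packet 8: 3789 + 566 = 4355
packet 9: 4355 + 566 = 4921
packet 10: 4921 + 566 = 5487
packet 11: 5487 + 566 = 6053
packet 12: 6053 + 566 = 6619

393, 959, 1525, 2091, 2657, 3223, 3789, 4355, 4921, 5487, 6053, 6619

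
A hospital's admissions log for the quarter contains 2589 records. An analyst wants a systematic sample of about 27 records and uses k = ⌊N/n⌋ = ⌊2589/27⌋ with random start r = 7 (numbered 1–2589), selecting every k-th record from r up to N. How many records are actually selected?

k = ⌊2589/27⌋ = 95
Achieved size = ⌊(2589 − 7)/95⌋ + 1 = ⌊2582/95⌋ + 1 = 27 + 1 = 28
(last selection: 7 + 27×95 = 2572 ≤ 2589; next would be 2667 > 2589)

28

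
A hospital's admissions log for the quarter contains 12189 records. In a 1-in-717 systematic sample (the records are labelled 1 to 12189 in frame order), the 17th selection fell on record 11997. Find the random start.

k = 717
r = 11997 − (17−1)×717 = 11997 − 11472 = 525

525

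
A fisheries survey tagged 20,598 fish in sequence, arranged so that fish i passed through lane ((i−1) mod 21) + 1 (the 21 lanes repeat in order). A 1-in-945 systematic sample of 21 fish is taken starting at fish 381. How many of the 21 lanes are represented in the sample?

Consecutive selections differ by k = 945, so their lane numbers differ by 945 mod 21 = 0.
gcd(945, 21) = 21, so the sample visits 21/21 = 1 distinct residues mod 21.
Start 381 is lane 3; the lanes hit are 3.

1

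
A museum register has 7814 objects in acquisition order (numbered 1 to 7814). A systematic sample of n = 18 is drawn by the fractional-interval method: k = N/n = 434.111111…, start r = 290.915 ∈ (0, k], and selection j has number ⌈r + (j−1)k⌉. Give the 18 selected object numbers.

j=1: r + 0k = 290.915 → ⌈·⌉ = 291
j=2: r + 1k = 725.026111… → ⌈·⌉ = 726
j=3: r + 2k = 1159.137222… → ⌈·⌉ = 1160
j=4: r + 3k = 1593.248333… → ⌈·⌉ = 1594
j=5: r + 4k = 2027.359444… → ⌈·⌉ = 2028
j=6: r + 5k = 2461.470555… → ⌈·⌉ = 2462
j=7: r + 6k = 2895.581666… → ⌈·⌉ = 2896
j=8: r + 7k = 3329.692777… → ⌈·⌉ = 3330
j=9: r + 8k = 3763.803888… → ⌈·⌉ = 3764
j=10: r + 9k = 4197.915 → ⌈·⌉ = 4198
j=11: r + 10k = 4632.026111… → ⌈·⌉ = 4633
j=12: r + 11k = 5066.137222… → ⌈·⌉ = 5067
j=13: r + 12k = 5500.248333… → ⌈·⌉ = 5501
j=14: r + 13k = 5934.359444… → ⌈·⌉ = 5935
j=15: r + 14k = 6368.470555… → ⌈·⌉ = 6369
j=16: r + 15k = 6802.581666… → ⌈·⌉ = 6803
j=17: r + 16k = 7236.692777… → ⌈·⌉ = 7237
j=18: r + 17k = 7670.803888… → ⌈·⌉ = 7671

291, 726, 1160, 1594, 2028, 2462, 2896, 3330, 3764, 4198, 4633, 5067, 5501, 5935, 6369, 6803, 7237, 7671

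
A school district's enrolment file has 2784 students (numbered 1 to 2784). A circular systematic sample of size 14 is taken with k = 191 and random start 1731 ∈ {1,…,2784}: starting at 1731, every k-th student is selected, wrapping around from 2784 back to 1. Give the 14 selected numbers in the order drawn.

Selection 1: 1731
Selection 2: 1731 + 191 = 1922
Selection 3: 1922 + 191 = 2113
Selection 4: 2113 + 191 = 2304
Selection 5: 2304 + 191 = 2495
Selection 6: 2495 + 191 = 2686
Selection 7: 2686 + 191 = 2877 → 2877 − 2784 = 93
Selection 8: 93 + 191 = 284
Selection 9: 284 + 191 = 475
Selection 10: 475 + 191 = 666
Selection 11: 666 + 191 = 857
Selection 12: 857 + 191 = 1048
Selection 13: 1048 + 191 = 1239
Selection 14: 1239 + 191 = 1430

1731, 1922, 2113, 2304, 2495, 2686, 93, 284, 475, 666, 857, 1048, 1239, 1430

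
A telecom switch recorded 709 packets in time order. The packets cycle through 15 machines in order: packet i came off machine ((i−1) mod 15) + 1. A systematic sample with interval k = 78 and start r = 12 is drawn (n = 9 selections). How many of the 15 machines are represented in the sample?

5

Consecutive selections differ by k = 78, so their machine numbers differ by 78 mod 15 = 3.
gcd(78, 15) = 3, so the sample visits 15/3 = 5 distinct residues mod 15.
Start 12 is machine 12; the machines hit are 3, 6, 9, 12, 15.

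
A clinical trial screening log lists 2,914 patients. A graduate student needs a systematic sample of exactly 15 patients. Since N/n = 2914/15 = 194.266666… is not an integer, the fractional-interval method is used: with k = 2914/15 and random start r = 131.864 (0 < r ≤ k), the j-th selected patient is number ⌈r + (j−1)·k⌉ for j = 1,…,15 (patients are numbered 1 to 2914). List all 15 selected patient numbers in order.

j=1: r + 0k = 131.864 → ⌈·⌉ = 132
j=2: r + 1k = 326.130666… → ⌈·⌉ = 327
j=3: r + 2k = 520.397333… → ⌈·⌉ = 521
j=4: r + 3k = 714.664 → ⌈·⌉ = 715
j=5: r + 4k = 908.930666… → ⌈·⌉ = 909
j=6: r + 5k = 1103.197333… → ⌈·⌉ = 1104
j=7: r + 6k = 1297.464 → ⌈·⌉ = 1298
j=8: r + 7k = 1491.730666… → ⌈·⌉ = 1492
j=9: r + 8k = 1685.997333… → ⌈·⌉ = 1686
j=10: r + 9k = 1880.264 → ⌈·⌉ = 1881
j=11: r + 10k = 2074.530666… → ⌈·⌉ = 2075
j=12: r + 11k = 2268.797333… → ⌈·⌉ = 2269
j=13: r + 12k = 2463.064 → ⌈·⌉ = 2464
j=14: r + 13k = 2657.330666… → ⌈·⌉ = 2658
j=15: r + 14k = 2851.597333… → ⌈·⌉ = 2852

132, 327, 521, 715, 909, 1104, 1298, 1492, 1686, 1881, 2075, 2269, 2464, 2658, 2852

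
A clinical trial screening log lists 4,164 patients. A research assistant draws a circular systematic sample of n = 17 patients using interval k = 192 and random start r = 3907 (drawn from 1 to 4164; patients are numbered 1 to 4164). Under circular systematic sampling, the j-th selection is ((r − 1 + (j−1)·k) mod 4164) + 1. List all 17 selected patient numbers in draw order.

3907, 4099, 127, 319, 511, 703, 895, 1087, 1279, 1471, 1663, 1855, 2047, 2239, 2431, 2623, 2815

Selection 1: 3907
Selection 2: 3907 + 192 = 4099
Selection 3: 4099 + 192 = 4291 → 4291 − 4164 = 127
Selection 4: 127 + 192 = 319
Selection 5: 319 + 192 = 511
Selection 6: 511 + 192 = 703
Selection 7: 703 + 192 = 895
Selection 8: 895 + 192 = 1087
Selection 9: 1087 + 192 = 1279
Selection 10: 1279 + 192 = 1471
Selection 11: 1471 + 192 = 1663
Selection 12: 1663 + 192 = 1855
Selection 13: 1855 + 192 = 2047
Selection 14: 2047 + 192 = 2239
Selection 15: 2239 + 192 = 2431
Selection 16: 2431 + 192 = 2623
Selection 17: 2623 + 192 = 2815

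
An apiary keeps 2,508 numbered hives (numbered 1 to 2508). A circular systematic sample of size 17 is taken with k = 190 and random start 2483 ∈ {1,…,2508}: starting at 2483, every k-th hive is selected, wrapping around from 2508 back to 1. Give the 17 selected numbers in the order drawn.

2483, 165, 355, 545, 735, 925, 1115, 1305, 1495, 1685, 1875, 2065, 2255, 2445, 127, 317, 507

Selection 1: 2483
Selection 2: 2483 + 190 = 2673 → 2673 − 2508 = 165
Selection 3: 165 + 190 = 355
Selection 4: 355 + 190 = 545
Selection 5: 545 + 190 = 735
Selection 6: 735 + 190 = 925
Selection 7: 925 + 190 = 1115
Selection 8: 1115 + 190 = 1305
Selection 9: 1305 + 190 = 1495
Selection 10: 1495 + 190 = 1685
Selection 11: 1685 + 190 = 1875
Selection 12: 1875 + 190 = 2065
Selection 13: 2065 + 190 = 2255
Selection 14: 2255 + 190 = 2445
Selection 15: 2445 + 190 = 2635 → 2635 − 2508 = 127
Selection 16: 127 + 190 = 317
Selection 17: 317 + 190 = 507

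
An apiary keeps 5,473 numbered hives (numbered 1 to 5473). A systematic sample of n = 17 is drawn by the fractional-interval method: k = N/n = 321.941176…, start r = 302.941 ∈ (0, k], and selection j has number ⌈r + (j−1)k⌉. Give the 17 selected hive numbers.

303, 625, 947, 1269, 1591, 1913, 2235, 2557, 2879, 3201, 3523, 3845, 4167, 4489, 4811, 5133, 5454

j=1: r + 0k = 302.941 → ⌈·⌉ = 303
j=2: r + 1k = 624.882176… → ⌈·⌉ = 625
j=3: r + 2k = 946.823352… → ⌈·⌉ = 947
j=4: r + 3k = 1268.764529… → ⌈·⌉ = 1269
j=5: r + 4k = 1590.705705… → ⌈·⌉ = 1591
j=6: r + 5k = 1912.646882… → ⌈·⌉ = 1913
j=7: r + 6k = 2234.588058… → ⌈·⌉ = 2235
j=8: r + 7k = 2556.529235… → ⌈·⌉ = 2557
j=9: r + 8k = 2878.470411… → ⌈·⌉ = 2879
j=10: r + 9k = 3200.411588… → ⌈·⌉ = 3201
j=11: r + 10k = 3522.352764… → ⌈·⌉ = 3523
j=12: r + 11k = 3844.293941… → ⌈·⌉ = 3845
j=13: r + 12k = 4166.235117… → ⌈·⌉ = 4167
j=14: r + 13k = 4488.176294… → ⌈·⌉ = 4489
j=15: r + 14k = 4810.117470… → ⌈·⌉ = 4811
j=16: r + 15k = 5132.058647… → ⌈·⌉ = 5133
j=17: r + 16k = 5453.999823… → ⌈·⌉ = 5454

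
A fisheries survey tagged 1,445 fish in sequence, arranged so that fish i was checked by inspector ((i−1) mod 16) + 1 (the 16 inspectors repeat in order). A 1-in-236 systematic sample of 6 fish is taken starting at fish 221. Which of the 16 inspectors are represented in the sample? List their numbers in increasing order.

1, 5, 9, 13

Consecutive selections differ by k = 236, so their inspector numbers differ by 236 mod 16 = 12.
gcd(236, 16) = 4, so the sample visits 16/4 = 4 distinct residues mod 16.
Start 221 is inspector 13; the inspectors hit are 1, 5, 9, 13.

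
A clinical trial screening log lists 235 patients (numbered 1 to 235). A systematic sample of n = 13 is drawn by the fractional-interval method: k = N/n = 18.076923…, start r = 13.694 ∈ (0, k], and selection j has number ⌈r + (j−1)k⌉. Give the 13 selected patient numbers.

j=1: r + 0k = 13.694 → ⌈·⌉ = 14
j=2: r + 1k = 31.770923… → ⌈·⌉ = 32
j=3: r + 2k = 49.847846… → ⌈·⌉ = 50
j=4: r + 3k = 67.924769… → ⌈·⌉ = 68
j=5: r + 4k = 86.001692… → ⌈·⌉ = 87
j=6: r + 5k = 104.078615… → ⌈·⌉ = 105
j=7: r + 6k = 122.155538… → ⌈·⌉ = 123
j=8: r + 7k = 140.232461… → ⌈·⌉ = 141
j=9: r + 8k = 158.309384… → ⌈·⌉ = 159
j=10: r + 9k = 176.386307… → ⌈·⌉ = 177
j=11: r + 10k = 194.463230… → ⌈·⌉ = 195
j=12: r + 11k = 212.540153… → ⌈·⌉ = 213
j=13: r + 12k = 230.617076… → ⌈·⌉ = 231

14, 32, 50, 68, 87, 105, 123, 141, 159, 177, 195, 213, 231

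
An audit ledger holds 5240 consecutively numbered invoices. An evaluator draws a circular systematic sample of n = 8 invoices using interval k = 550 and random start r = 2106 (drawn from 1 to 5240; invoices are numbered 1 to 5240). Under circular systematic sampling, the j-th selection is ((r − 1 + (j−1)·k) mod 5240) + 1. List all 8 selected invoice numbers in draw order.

2106, 2656, 3206, 3756, 4306, 4856, 166, 716

Selection 1: 2106
Selection 2: 2106 + 550 = 2656
Selection 3: 2656 + 550 = 3206
Selection 4: 3206 + 550 = 3756
Selection 5: 3756 + 550 = 4306
Selection 6: 4306 + 550 = 4856
Selection 7: 4856 + 550 = 5406 → 5406 − 5240 = 166
Selection 8: 166 + 550 = 716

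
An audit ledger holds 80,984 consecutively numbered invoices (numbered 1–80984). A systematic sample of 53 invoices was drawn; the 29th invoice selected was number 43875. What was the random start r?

1091

k = 80984/53 = 1528
r = 43875 − (29−1)×1528 = 43875 − 42784 = 1091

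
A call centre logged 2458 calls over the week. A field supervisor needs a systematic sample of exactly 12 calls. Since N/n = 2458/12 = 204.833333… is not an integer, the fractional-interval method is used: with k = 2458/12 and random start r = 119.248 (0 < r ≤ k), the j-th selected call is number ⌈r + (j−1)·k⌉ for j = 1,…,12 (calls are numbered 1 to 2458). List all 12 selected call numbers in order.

120, 325, 529, 734, 939, 1144, 1349, 1554, 1758, 1963, 2168, 2373

j=1: r + 0k = 119.248 → ⌈·⌉ = 120
j=2: r + 1k = 324.081333… → ⌈·⌉ = 325
j=3: r + 2k = 528.914666… → ⌈·⌉ = 529
j=4: r + 3k = 733.748 → ⌈·⌉ = 734
j=5: r + 4k = 938.581333… → ⌈·⌉ = 939
j=6: r + 5k = 1143.414666… → ⌈·⌉ = 1144
j=7: r + 6k = 1348.248 → ⌈·⌉ = 1349
j=8: r + 7k = 1553.081333… → ⌈·⌉ = 1554
j=9: r + 8k = 1757.914666… → ⌈·⌉ = 1758
j=10: r + 9k = 1962.748 → ⌈·⌉ = 1963
j=11: r + 10k = 2167.581333… → ⌈·⌉ = 2168
j=12: r + 11k = 2372.414666… → ⌈·⌉ = 2373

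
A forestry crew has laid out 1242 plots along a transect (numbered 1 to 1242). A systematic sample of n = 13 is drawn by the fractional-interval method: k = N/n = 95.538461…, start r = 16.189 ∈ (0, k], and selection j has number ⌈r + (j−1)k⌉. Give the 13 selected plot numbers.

17, 112, 208, 303, 399, 494, 590, 685, 781, 877, 972, 1068, 1163

j=1: r + 0k = 16.189 → ⌈·⌉ = 17
j=2: r + 1k = 111.727461… → ⌈·⌉ = 112
j=3: r + 2k = 207.265923… → ⌈·⌉ = 208
j=4: r + 3k = 302.804384… → ⌈·⌉ = 303
j=5: r + 4k = 398.342846… → ⌈·⌉ = 399
j=6: r + 5k = 493.881307… → ⌈·⌉ = 494
j=7: r + 6k = 589.419769… → ⌈·⌉ = 590
j=8: r + 7k = 684.958230… → ⌈·⌉ = 685
j=9: r + 8k = 780.496692… → ⌈·⌉ = 781
j=10: r + 9k = 876.035153… → ⌈·⌉ = 877
j=11: r + 10k = 971.573615… → ⌈·⌉ = 972
j=12: r + 11k = 1067.112076… → ⌈·⌉ = 1068
j=13: r + 12k = 1162.650538… → ⌈·⌉ = 1163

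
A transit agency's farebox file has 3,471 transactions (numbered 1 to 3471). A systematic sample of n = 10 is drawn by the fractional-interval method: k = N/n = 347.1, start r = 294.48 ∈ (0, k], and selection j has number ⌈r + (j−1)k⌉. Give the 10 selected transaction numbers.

295, 642, 989, 1336, 1683, 2030, 2378, 2725, 3072, 3419

j=1: r + 0k = 294.48 → ⌈·⌉ = 295
j=2: r + 1k = 641.58 → ⌈·⌉ = 642
j=3: r + 2k = 988.68 → ⌈·⌉ = 989
j=4: r + 3k = 1335.78 → ⌈·⌉ = 1336
j=5: r + 4k = 1682.88 → ⌈·⌉ = 1683
j=6: r + 5k = 2029.98 → ⌈·⌉ = 2030
j=7: r + 6k = 2377.08 → ⌈·⌉ = 2378
j=8: r + 7k = 2724.18 → ⌈·⌉ = 2725
j=9: r + 8k = 3071.28 → ⌈·⌉ = 3072
j=10: r + 9k = 3418.38 → ⌈·⌉ = 3419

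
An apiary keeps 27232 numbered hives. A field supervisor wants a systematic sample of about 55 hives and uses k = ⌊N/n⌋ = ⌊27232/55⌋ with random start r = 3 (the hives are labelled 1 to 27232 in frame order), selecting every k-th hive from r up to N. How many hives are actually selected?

k = ⌊27232/55⌋ = 495
Achieved size = ⌊(27232 − 3)/495⌋ + 1 = ⌊27229/495⌋ + 1 = 55 + 1 = 56
(last selection: 3 + 55×495 = 27228 ≤ 27232; next would be 27723 > 27232)

56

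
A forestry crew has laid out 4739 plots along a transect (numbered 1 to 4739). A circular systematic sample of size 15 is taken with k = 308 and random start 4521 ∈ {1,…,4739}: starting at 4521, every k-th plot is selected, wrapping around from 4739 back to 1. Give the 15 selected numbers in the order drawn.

Selection 1: 4521
Selection 2: 4521 + 308 = 4829 → 4829 − 4739 = 90
Selection 3: 90 + 308 = 398
Selection 4: 398 + 308 = 706
Selection 5: 706 + 308 = 1014
Selection 6: 1014 + 308 = 1322
Selection 7: 1322 + 308 = 1630
Selection 8: 1630 + 308 = 1938
Selection 9: 1938 + 308 = 2246
Selection 10: 2246 + 308 = 2554
Selection 11: 2554 + 308 = 2862
Selection 12: 2862 + 308 = 3170
Selection 13: 3170 + 308 = 3478
Selection 14: 3478 + 308 = 3786
Selection 15: 3786 + 308 = 4094

4521, 90, 398, 706, 1014, 1322, 1630, 1938, 2246, 2554, 2862, 3170, 3478, 3786, 4094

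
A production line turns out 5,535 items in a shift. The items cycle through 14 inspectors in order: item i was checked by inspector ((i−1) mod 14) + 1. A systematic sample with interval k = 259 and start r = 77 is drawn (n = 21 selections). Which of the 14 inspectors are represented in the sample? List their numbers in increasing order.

Consecutive selections differ by k = 259, so their inspector numbers differ by 259 mod 14 = 7.
gcd(259, 14) = 7, so the sample visits 14/7 = 2 distinct residues mod 14.
Start 77 is inspector 7; the inspectors hit are 7, 14.

7, 14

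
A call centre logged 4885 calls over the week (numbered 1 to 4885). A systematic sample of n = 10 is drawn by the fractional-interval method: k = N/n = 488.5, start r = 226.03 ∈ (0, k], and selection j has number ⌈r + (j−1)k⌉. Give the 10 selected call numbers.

227, 715, 1204, 1692, 2181, 2669, 3158, 3646, 4135, 4623

j=1: r + 0k = 226.03 → ⌈·⌉ = 227
j=2: r + 1k = 714.53 → ⌈·⌉ = 715
j=3: r + 2k = 1203.03 → ⌈·⌉ = 1204
j=4: r + 3k = 1691.53 → ⌈·⌉ = 1692
j=5: r + 4k = 2180.03 → ⌈·⌉ = 2181
j=6: r + 5k = 2668.53 → ⌈·⌉ = 2669
j=7: r + 6k = 3157.03 → ⌈·⌉ = 3158
j=8: r + 7k = 3645.53 → ⌈·⌉ = 3646
j=9: r + 8k = 4134.03 → ⌈·⌉ = 4135
j=10: r + 9k = 4622.53 → ⌈·⌉ = 4623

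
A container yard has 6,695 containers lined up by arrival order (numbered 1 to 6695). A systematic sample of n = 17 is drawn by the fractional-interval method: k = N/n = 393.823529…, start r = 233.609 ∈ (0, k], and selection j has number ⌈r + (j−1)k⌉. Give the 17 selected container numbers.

234, 628, 1022, 1416, 1809, 2203, 2597, 2991, 3385, 3779, 4172, 4566, 4960, 5354, 5748, 6141, 6535

j=1: r + 0k = 233.609 → ⌈·⌉ = 234
j=2: r + 1k = 627.432529… → ⌈·⌉ = 628
j=3: r + 2k = 1021.256058… → ⌈·⌉ = 1022
j=4: r + 3k = 1415.079588… → ⌈·⌉ = 1416
j=5: r + 4k = 1808.903117… → ⌈·⌉ = 1809
j=6: r + 5k = 2202.726647… → ⌈·⌉ = 2203
j=7: r + 6k = 2596.550176… → ⌈·⌉ = 2597
j=8: r + 7k = 2990.373705… → ⌈·⌉ = 2991
j=9: r + 8k = 3384.197235… → ⌈·⌉ = 3385
j=10: r + 9k = 3778.020764… → ⌈·⌉ = 3779
j=11: r + 10k = 4171.844294… → ⌈·⌉ = 4172
j=12: r + 11k = 4565.667823… → ⌈·⌉ = 4566
j=13: r + 12k = 4959.491352… → ⌈·⌉ = 4960
j=14: r + 13k = 5353.314882… → ⌈·⌉ = 5354
j=15: r + 14k = 5747.138411… → ⌈·⌉ = 5748
j=16: r + 15k = 6140.961941… → ⌈·⌉ = 6141
j=17: r + 16k = 6534.785470… → ⌈·⌉ = 6535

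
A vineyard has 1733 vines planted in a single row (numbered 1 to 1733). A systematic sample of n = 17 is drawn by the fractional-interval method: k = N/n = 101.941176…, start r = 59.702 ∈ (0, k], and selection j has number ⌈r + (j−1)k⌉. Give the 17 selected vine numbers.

j=1: r + 0k = 59.702 → ⌈·⌉ = 60
j=2: r + 1k = 161.643176… → ⌈·⌉ = 162
j=3: r + 2k = 263.584352… → ⌈·⌉ = 264
j=4: r + 3k = 365.525529… → ⌈·⌉ = 366
j=5: r + 4k = 467.466705… → ⌈·⌉ = 468
j=6: r + 5k = 569.407882… → ⌈·⌉ = 570
j=7: r + 6k = 671.349058… → ⌈·⌉ = 672
j=8: r + 7k = 773.290235… → ⌈·⌉ = 774
j=9: r + 8k = 875.231411… → ⌈·⌉ = 876
j=10: r + 9k = 977.172588… → ⌈·⌉ = 978
j=11: r + 10k = 1079.113764… → ⌈·⌉ = 1080
j=12: r + 11k = 1181.054941… → ⌈·⌉ = 1182
j=13: r + 12k = 1282.996117… → ⌈·⌉ = 1283
j=14: r + 13k = 1384.937294… → ⌈·⌉ = 1385
j=15: r + 14k = 1486.878470… → ⌈·⌉ = 1487
j=16: r + 15k = 1588.819647… → ⌈·⌉ = 1589
j=17: r + 16k = 1690.760823… → ⌈·⌉ = 1691

60, 162, 264, 366, 468, 570, 672, 774, 876, 978, 1080, 1182, 1283, 1385, 1487, 1589, 1691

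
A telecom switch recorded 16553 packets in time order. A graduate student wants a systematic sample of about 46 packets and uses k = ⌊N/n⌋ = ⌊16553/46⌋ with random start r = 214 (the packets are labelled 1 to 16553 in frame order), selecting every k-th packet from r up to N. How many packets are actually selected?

k = ⌊16553/46⌋ = 359
Achieved size = ⌊(16553 − 214)/359⌋ + 1 = ⌊16339/359⌋ + 1 = 45 + 1 = 46
(last selection: 214 + 45×359 = 16369 ≤ 16553; next would be 16728 > 16553)

46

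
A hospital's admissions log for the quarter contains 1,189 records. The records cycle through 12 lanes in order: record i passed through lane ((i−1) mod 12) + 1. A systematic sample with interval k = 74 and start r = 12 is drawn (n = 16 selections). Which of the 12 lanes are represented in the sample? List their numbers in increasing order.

Consecutive selections differ by k = 74, so their lane numbers differ by 74 mod 12 = 2.
gcd(74, 12) = 2, so the sample visits 12/2 = 6 distinct residues mod 12.
Start 12 is lane 12; the lanes hit are 2, 4, 6, 8, 10, 12.

2, 4, 6, 8, 10, 12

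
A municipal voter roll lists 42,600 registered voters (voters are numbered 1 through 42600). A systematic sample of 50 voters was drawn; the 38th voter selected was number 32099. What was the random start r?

575

k = 42600/50 = 852
r = 32099 − (38−1)×852 = 32099 − 31524 = 575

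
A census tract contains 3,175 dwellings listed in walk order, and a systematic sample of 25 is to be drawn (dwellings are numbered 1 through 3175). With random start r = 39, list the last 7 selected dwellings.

2325, 2452, 2579, 2706, 2833, 2960, 3087

k = N/n = 3175/25 = 127
19th selection = 39 + 18×127 = 2325
20th: 2325 + 127 = 2452
21st: 2452 + 127 = 2579
22nd: 2579 + 127 = 2706
23rd: 2706 + 127 = 2833
24th: 2833 + 127 = 2960
25th: 2960 + 127 = 3087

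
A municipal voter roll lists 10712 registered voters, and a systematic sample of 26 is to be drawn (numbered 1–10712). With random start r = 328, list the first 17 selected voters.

328, 740, 1152, 1564, 1976, 2388, 2800, 3212, 3624, 4036, 4448, 4860, 5272, 5684, 6096, 6508, 6920

k = N/n = 10712/26 = 412
voter 1: 328
voter 2: 328 + 412 = 740
voter 3: 740 + 412 = 1152
voter 4: 1152 + 412 = 1564
voter 5: 1564 + 412 = 1976
voter 6: 1976 + 412 = 2388
voter 7: 2388 + 412 = 2800
voter 8: 2800 + 412 = 3212
voter 9: 3212 + 412 = 3624
voter 10: 3624 + 412 = 4036
voter 11: 4036 + 412 = 4448
voter 12: 4448 + 412 = 4860
voter 13: 4860 + 412 = 5272
voter 14: 5272 + 412 = 5684
voter 15: 5684 + 412 = 6096
voter 16: 6096 + 412 = 6508
voter 17: 6508 + 412 = 6920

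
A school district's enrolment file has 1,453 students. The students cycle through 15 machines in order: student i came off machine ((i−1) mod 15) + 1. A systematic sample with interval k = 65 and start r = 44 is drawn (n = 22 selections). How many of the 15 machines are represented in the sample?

Consecutive selections differ by k = 65, so their machine numbers differ by 65 mod 15 = 5.
gcd(65, 15) = 5, so the sample visits 15/5 = 3 distinct residues mod 15.
Start 44 is machine 14; the machines hit are 4, 9, 14.

3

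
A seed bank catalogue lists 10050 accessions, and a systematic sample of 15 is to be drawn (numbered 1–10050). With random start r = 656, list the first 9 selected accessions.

656, 1326, 1996, 2666, 3336, 4006, 4676, 5346, 6016

k = N/n = 10050/15 = 670
accession 1: 656
accession 2: 656 + 670 = 1326
accession 3: 1326 + 670 = 1996
accession 4: 1996 + 670 = 2666
accession 5: 2666 + 670 = 3336
accession 6: 3336 + 670 = 4006
accession 7: 4006 + 670 = 4676
accession 8: 4676 + 670 = 5346
accession 9: 5346 + 670 = 6016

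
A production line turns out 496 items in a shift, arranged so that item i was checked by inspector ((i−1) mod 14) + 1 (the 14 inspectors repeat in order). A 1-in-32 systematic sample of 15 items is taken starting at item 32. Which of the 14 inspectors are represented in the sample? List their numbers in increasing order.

Consecutive selections differ by k = 32, so their inspector numbers differ by 32 mod 14 = 4.
gcd(32, 14) = 2, so the sample visits 14/2 = 7 distinct residues mod 14.
Start 32 is inspector 4; the inspectors hit are 2, 4, 6, 8, 10, 12, 14.

2, 4, 6, 8, 10, 12, 14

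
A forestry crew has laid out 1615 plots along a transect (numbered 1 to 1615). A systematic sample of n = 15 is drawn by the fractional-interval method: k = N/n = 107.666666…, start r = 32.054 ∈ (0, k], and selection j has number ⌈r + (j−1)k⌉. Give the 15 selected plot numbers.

j=1: r + 0k = 32.054 → ⌈·⌉ = 33
j=2: r + 1k = 139.720666… → ⌈·⌉ = 140
j=3: r + 2k = 247.387333… → ⌈·⌉ = 248
j=4: r + 3k = 355.054 → ⌈·⌉ = 356
j=5: r + 4k = 462.720666… → ⌈·⌉ = 463
j=6: r + 5k = 570.387333… → ⌈·⌉ = 571
j=7: r + 6k = 678.054 → ⌈·⌉ = 679
j=8: r + 7k = 785.720666… → ⌈·⌉ = 786
j=9: r + 8k = 893.387333… → ⌈·⌉ = 894
j=10: r + 9k = 1001.054 → ⌈·⌉ = 1002
j=11: r + 10k = 1108.720666… → ⌈·⌉ = 1109
j=12: r + 11k = 1216.387333… → ⌈·⌉ = 1217
j=13: r + 12k = 1324.054 → ⌈·⌉ = 1325
j=14: r + 13k = 1431.720666… → ⌈·⌉ = 1432
j=15: r + 14k = 1539.387333… → ⌈·⌉ = 1540

33, 140, 248, 356, 463, 571, 679, 786, 894, 1002, 1109, 1217, 1325, 1432, 1540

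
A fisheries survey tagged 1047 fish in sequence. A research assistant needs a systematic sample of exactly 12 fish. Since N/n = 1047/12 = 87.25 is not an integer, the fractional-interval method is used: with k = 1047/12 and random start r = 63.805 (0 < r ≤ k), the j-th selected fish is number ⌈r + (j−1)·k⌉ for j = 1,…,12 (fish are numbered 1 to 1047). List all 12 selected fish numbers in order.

j=1: r + 0k = 63.805 → ⌈·⌉ = 64
j=2: r + 1k = 151.055 → ⌈·⌉ = 152
j=3: r + 2k = 238.305 → ⌈·⌉ = 239
j=4: r + 3k = 325.555 → ⌈·⌉ = 326
j=5: r + 4k = 412.805 → ⌈·⌉ = 413
j=6: r + 5k = 500.055 → ⌈·⌉ = 501
j=7: r + 6k = 587.305 → ⌈·⌉ = 588
j=8: r + 7k = 674.555 → ⌈·⌉ = 675
j=9: r + 8k = 761.805 → ⌈·⌉ = 762
j=10: r + 9k = 849.055 → ⌈·⌉ = 850
j=11: r + 10k = 936.305 → ⌈·⌉ = 937
j=12: r + 11k = 1023.555 → ⌈·⌉ = 1024

64, 152, 239, 326, 413, 501, 588, 675, 762, 850, 937, 1024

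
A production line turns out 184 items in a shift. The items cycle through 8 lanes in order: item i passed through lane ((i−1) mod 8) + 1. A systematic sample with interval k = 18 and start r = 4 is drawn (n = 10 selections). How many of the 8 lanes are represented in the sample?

4

Consecutive selections differ by k = 18, so their lane numbers differ by 18 mod 8 = 2.
gcd(18, 8) = 2, so the sample visits 8/2 = 4 distinct residues mod 8.
Start 4 is lane 4; the lanes hit are 2, 4, 6, 8.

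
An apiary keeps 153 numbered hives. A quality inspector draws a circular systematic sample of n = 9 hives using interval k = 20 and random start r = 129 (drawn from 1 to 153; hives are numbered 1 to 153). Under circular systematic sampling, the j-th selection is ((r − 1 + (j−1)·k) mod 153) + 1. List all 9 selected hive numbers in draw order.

129, 149, 16, 36, 56, 76, 96, 116, 136

Selection 1: 129
Selection 2: 129 + 20 = 149
Selection 3: 149 + 20 = 169 → 169 − 153 = 16
Selection 4: 16 + 20 = 36
Selection 5: 36 + 20 = 56
Selection 6: 56 + 20 = 76
Selection 7: 76 + 20 = 96
Selection 8: 96 + 20 = 116
Selection 9: 116 + 20 = 136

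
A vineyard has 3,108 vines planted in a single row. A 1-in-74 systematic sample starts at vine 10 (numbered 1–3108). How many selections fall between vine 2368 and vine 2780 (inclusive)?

k = 74
First selection ≥ 2368: 10 + ⌈(2368−10)/74⌉·74 = 10 + 32×74 = 2378
Last selection ≤ 2780: 10 + ⌊(2780−10)/74⌋·74 = 10 + 37×74 = 2748
Count = 37 − 32 + 1 = 6

6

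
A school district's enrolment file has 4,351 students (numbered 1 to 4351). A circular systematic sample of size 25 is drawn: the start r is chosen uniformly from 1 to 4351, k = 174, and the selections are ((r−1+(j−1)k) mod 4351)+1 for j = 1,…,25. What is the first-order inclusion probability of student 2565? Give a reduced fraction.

25/4351

For each position j, as r ranges over 1…4351 the j-th selection hits every student exactly once, so student 2565 is selected for exactly 25 of the 4351 starts.
Inclusion probability = 25/4351.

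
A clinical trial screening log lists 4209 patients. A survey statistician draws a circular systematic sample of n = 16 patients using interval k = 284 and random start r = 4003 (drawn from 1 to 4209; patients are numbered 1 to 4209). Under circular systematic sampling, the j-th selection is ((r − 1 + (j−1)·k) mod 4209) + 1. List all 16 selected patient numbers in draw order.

Selection 1: 4003
Selection 2: 4003 + 284 = 4287 → 4287 − 4209 = 78
Selection 3: 78 + 284 = 362
Selection 4: 362 + 284 = 646
Selection 5: 646 + 284 = 930
Selection 6: 930 + 284 = 1214
Selection 7: 1214 + 284 = 1498
Selection 8: 1498 + 284 = 1782
Selection 9: 1782 + 284 = 2066
Selection 10: 2066 + 284 = 2350
Selection 11: 2350 + 284 = 2634
Selection 12: 2634 + 284 = 2918
Selection 13: 2918 + 284 = 3202
Selection 14: 3202 + 284 = 3486
Selection 15: 3486 + 284 = 3770
Selection 16: 3770 + 284 = 4054

4003, 78, 362, 646, 930, 1214, 1498, 1782, 2066, 2350, 2634, 2918, 3202, 3486, 3770, 4054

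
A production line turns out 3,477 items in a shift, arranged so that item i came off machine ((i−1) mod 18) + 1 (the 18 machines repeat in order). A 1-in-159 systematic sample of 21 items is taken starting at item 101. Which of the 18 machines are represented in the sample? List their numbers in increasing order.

2, 5, 8, 11, 14, 17

Consecutive selections differ by k = 159, so their machine numbers differ by 159 mod 18 = 15.
gcd(159, 18) = 3, so the sample visits 18/3 = 6 distinct residues mod 18.
Start 101 is machine 11; the machines hit are 2, 5, 8, 11, 14, 17.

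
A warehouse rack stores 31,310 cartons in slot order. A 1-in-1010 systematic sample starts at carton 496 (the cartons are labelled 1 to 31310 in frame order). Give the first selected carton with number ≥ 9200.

9586

k = 1010
Steps past start: ⌈(9200 − 496)/1010⌉ = ⌈8704/1010⌉ = 9
Selected carton: 496 + 9×1010 = 9586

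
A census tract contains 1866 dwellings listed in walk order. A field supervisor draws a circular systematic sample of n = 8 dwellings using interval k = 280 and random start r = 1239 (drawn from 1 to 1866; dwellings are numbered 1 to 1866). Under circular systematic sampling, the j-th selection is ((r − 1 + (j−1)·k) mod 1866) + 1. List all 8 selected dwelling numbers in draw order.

1239, 1519, 1799, 213, 493, 773, 1053, 1333

Selection 1: 1239
Selection 2: 1239 + 280 = 1519
Selection 3: 1519 + 280 = 1799
Selection 4: 1799 + 280 = 2079 → 2079 − 1866 = 213
Selection 5: 213 + 280 = 493
Selection 6: 493 + 280 = 773
Selection 7: 773 + 280 = 1053
Selection 8: 1053 + 280 = 1333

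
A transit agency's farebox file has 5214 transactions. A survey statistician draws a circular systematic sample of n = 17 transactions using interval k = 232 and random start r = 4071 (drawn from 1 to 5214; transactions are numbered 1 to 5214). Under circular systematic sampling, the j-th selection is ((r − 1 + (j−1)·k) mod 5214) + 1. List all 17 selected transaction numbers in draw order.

4071, 4303, 4535, 4767, 4999, 17, 249, 481, 713, 945, 1177, 1409, 1641, 1873, 2105, 2337, 2569

Selection 1: 4071
Selection 2: 4071 + 232 = 4303
Selection 3: 4303 + 232 = 4535
Selection 4: 4535 + 232 = 4767
Selection 5: 4767 + 232 = 4999
Selection 6: 4999 + 232 = 5231 → 5231 − 5214 = 17
Selection 7: 17 + 232 = 249
Selection 8: 249 + 232 = 481
Selection 9: 481 + 232 = 713
Selection 10: 713 + 232 = 945
Selection 11: 945 + 232 = 1177
Selection 12: 1177 + 232 = 1409
Selection 13: 1409 + 232 = 1641
Selection 14: 1641 + 232 = 1873
Selection 15: 1873 + 232 = 2105
Selection 16: 2105 + 232 = 2337
Selection 17: 2337 + 232 = 2569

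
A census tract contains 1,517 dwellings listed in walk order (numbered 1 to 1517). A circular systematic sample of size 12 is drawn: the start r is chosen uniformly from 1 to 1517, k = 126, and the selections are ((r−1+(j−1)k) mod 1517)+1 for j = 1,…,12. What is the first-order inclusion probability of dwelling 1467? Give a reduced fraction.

12/1517

For each position j, as r ranges over 1…1517 the j-th selection hits every dwelling exactly once, so dwelling 1467 is selected for exactly 12 of the 1517 starts.
Inclusion probability = 12/1517.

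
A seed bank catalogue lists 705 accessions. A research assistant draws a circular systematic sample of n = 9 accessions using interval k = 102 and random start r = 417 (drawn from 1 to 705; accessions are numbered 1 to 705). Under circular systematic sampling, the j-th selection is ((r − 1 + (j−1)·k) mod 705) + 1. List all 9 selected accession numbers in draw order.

417, 519, 621, 18, 120, 222, 324, 426, 528

Selection 1: 417
Selection 2: 417 + 102 = 519
Selection 3: 519 + 102 = 621
Selection 4: 621 + 102 = 723 → 723 − 705 = 18
Selection 5: 18 + 102 = 120
Selection 6: 120 + 102 = 222
Selection 7: 222 + 102 = 324
Selection 8: 324 + 102 = 426
Selection 9: 426 + 102 = 528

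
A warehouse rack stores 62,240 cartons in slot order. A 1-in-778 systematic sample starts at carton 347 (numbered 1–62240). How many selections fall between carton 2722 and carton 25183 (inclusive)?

28

k = 778
First selection ≥ 2722: 347 + ⌈(2722−347)/778⌉·778 = 347 + 4×778 = 3459
Last selection ≤ 25183: 347 + ⌊(25183−347)/778⌋·778 = 347 + 31×778 = 24465
Count = 31 − 4 + 1 = 28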